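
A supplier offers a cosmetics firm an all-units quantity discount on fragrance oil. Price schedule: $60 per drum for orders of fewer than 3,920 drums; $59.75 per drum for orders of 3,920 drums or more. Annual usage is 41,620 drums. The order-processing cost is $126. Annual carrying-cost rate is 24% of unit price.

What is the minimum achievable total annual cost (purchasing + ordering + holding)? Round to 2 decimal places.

H₁ = 24%×$60 = $14.4000;  H₂ = 24%×$59.75 = $14.3400
EOQ₁ = √(2×41,620×126/14.4000) = 853.43  (< 3,920, feasible at tier 1)
EOQ₂ = √(2×41,620×126/14.3400) = 855.22  (< 3,920 → use Q = 3,920 at tier-2 price)
TC(tier 1 (EOQ₁), Q≈853.4) = $2,509,489.45
TC(tier 2, Q≈3,920.0) = $2,516,239.19
Minimum at tier 1 (EOQ₁): $2,509,489.45

$2,509,489.45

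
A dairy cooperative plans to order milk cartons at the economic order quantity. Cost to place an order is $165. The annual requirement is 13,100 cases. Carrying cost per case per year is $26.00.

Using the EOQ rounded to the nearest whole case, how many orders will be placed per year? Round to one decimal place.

Q* = √(2·D·S / H) = √(2·13,100·165 / 26) = √166,269.2 ≈ 407.76 → Q = 408
Orders per year = D/Q = 13,100 / 408 = 32.108

32.1 orders per year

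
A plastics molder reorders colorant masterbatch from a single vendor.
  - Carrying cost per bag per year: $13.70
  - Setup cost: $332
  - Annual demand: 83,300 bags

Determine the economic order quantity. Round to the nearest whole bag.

2DS/H = 2·83,300·332/13.7 = 4,037,313.87
EOQ = √4,037,313.87 ≈ 2,009.31

2,009 bags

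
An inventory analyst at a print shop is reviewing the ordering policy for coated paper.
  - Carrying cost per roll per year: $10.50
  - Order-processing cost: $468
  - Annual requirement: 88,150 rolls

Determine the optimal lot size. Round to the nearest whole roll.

EOQ = √(2DS/H) = √(2 × 88,150 × 468 / 10.5)
    = √(7,857,942.86) ≈ 2,803.20

2,803 rolls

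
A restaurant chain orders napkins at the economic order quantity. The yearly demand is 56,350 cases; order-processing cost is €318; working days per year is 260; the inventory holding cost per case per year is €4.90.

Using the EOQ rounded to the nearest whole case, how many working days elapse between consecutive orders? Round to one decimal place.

EOQ = √(2DS/H) = √(2 × 56,350 × 318 / 4.9)
    = √(7,314,000.00) ≈ 2,704.44 → Q = 2,704 cases
T = Q/D × 260 days = 2,704/56,350 × 260 = 12.476 days

12.5 days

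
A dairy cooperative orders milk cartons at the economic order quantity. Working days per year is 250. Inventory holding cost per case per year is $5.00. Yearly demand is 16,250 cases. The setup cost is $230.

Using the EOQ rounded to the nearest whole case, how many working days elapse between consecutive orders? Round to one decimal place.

18.8 days

EOQ = √(2DS/H) = √(2 × 16,250 × 230 / 5)
    = √(1,495,000.00) ≈ 1,222.70 → Q = 1,223 cases
T = Q/D × 250 days = 1,223/16,250 × 250 = 18.815 days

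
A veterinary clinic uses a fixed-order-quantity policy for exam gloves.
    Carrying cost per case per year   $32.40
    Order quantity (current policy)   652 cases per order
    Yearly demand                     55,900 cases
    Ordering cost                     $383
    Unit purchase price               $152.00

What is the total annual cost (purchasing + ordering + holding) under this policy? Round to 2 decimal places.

Annual ordering cost = (D/Q)·S = (55,900/652) × 383 = $32,836.96
Annual holding cost  = (Q/2)·H = (652/2) × 32.4 = $10,562.40
Purchase cost = D·C = 55,900 × 152 = $8,496,800.00
Total = $32,836.96 + $10,562.40 + $8,496,800.00 = $8,540,199.36

$8,540,199.36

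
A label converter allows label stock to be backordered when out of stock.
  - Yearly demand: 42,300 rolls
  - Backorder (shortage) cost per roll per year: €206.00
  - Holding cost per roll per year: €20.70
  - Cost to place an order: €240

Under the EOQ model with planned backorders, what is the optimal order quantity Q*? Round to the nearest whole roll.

Q* = √(2DS/H) · √((H + b)/b)
   = √(2 × 42,300 × 240 / 20.7) · √((20.7 + 206) / 206)
   = 990.389 × 1.0490 ≈ 1,038.96

1,039 rolls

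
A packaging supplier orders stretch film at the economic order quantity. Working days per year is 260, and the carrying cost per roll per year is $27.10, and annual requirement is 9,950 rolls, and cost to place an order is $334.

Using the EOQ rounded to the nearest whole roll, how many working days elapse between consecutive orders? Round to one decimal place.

12.9 days

Optimal lot size Q* = (2 × 9,950 × $334 / $27.1)^½ ≈ 495.24 → Q = 495 rolls
T = Q/D × 260 days = 495/9,950 × 260 = 12.935 days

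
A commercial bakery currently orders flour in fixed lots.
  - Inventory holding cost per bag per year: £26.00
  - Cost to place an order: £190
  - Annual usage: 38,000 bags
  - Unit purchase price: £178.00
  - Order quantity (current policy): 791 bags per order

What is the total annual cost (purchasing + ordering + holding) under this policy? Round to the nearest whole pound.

£6,783,411

Orders/yr = 38,000/791 = 48.040; ordering cost = 48.040 × £190 = £9,127.69
Average inventory = 791/2 = 395.5; holding cost = 395.5 × £26 = £10,283.00
Purchase cost = D·C = 38,000 × 178 = £6,764,000.00
Total = £9,127.69 + £10,283.00 + £6,764,000.00 = £6,783,410.69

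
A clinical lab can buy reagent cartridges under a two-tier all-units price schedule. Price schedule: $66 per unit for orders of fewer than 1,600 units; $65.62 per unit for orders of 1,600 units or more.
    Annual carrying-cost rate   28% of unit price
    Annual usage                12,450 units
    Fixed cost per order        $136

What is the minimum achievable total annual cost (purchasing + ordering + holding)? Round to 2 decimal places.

$829,610.79

H₁ = 28%×$66 = $18.4800;  H₂ = 28%×$65.62 = $18.3736
EOQ₁ = √(2×12,450×136/18.4800) = 428.07  (< 1,600, feasible at tier 1)
EOQ₂ = √(2×12,450×136/18.3736) = 429.31  (< 1,600 → use Q = 1,600 at tier-2 price)
TC(tier 1 (EOQ₁), Q≈428.1) = $829,610.79
TC(tier 2, Q≈1,600.0) = $832,726.13
Minimum at tier 1 (EOQ₁): $829,610.79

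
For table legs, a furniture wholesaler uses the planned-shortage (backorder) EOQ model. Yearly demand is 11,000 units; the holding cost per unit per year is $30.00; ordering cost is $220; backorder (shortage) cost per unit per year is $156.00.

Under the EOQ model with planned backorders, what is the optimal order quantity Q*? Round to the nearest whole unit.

Q* = √(2DS/H) · √((H + b)/b)
   = √(2 × 11,000 × 220 / 30) · √((30 + 156) / 156)
   = 401.663 × 1.0919 ≈ 438.59

439 units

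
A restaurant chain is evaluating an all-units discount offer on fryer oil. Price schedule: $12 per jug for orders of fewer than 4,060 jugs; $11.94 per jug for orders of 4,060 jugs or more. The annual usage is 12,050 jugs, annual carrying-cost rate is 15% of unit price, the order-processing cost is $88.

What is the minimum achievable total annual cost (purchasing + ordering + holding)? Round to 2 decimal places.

H₁ = 15%×$12 = $1.8000;  H₂ = 15%×$11.94 = $1.7910
EOQ₁ = √(2×12,050×88/1.8000) = 1,085.46  (< 4,060, feasible at tier 1)
EOQ₂ = √(2×12,050×88/1.7910) = 1,088.18  (< 4,060 → use Q = 4,060 at tier-2 price)
TC(tier 1 (EOQ₁), Q≈1,085.5) = $146,553.83
TC(tier 2, Q≈4,060.0) = $147,773.91
Minimum at tier 1 (EOQ₁): $146,553.83

$146,553.83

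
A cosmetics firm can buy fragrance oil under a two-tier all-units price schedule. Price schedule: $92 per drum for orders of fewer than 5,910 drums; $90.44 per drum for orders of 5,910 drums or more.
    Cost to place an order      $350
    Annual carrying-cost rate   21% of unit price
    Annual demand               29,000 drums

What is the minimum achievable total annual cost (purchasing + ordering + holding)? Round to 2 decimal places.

$2,680,599.97

H₁ = 21%×$92 = $19.3200;  H₂ = 21%×$90.44 = $18.9924
EOQ₁ = √(2×29,000×350/19.3200) = 1,025.05  (< 5,910, feasible at tier 1)
EOQ₂ = √(2×29,000×350/18.9924) = 1,033.85  (< 5,910 → use Q = 5,910 at tier-2 price)
TC(tier 1 (EOQ₁), Q≈1,025.0) = $2,687,803.94
TC(tier 2, Q≈5,910.0) = $2,680,599.97
Minimum at tier 2: $2,680,599.97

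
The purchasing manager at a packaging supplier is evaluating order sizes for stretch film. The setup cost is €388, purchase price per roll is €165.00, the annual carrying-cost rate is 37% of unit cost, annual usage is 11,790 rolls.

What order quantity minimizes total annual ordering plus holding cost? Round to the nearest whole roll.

387 rolls

H = i·C = 0.37 × €165 = €61.0500 per roll-year
Optimal lot size Q* = (2 × 11,790 × €388 / €61.05)^½ ≈ 387.12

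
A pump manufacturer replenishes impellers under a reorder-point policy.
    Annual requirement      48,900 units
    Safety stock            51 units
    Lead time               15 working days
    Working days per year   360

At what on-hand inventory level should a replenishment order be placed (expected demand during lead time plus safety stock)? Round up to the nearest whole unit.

Daily demand d = 48,900 / 360 = 135.833 units/day
Demand during lead time = 135.833 × 15 = 2,037.50
Reorder point = 2,037.50 + 51 = 2,088.50 → round up

2,089 units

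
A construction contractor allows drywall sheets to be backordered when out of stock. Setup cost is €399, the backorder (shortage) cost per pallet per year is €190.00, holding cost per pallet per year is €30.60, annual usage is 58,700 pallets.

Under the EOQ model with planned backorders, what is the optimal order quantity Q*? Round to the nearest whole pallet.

1,333 pallets

Basic EOQ = √(2·58,700·399/30.6) = 1,237.257
Backorder adjustment √((H+b)/b) = √((30.6+190)/190) = 1.0775
Q* = 1,237.257 × 1.0775 ≈ 1,333.17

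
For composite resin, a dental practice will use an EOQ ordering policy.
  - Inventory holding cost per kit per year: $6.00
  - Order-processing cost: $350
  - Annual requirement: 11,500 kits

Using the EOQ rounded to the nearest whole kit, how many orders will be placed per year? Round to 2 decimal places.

Q* = √(2·D·S / H) = √(2·11,500·350 / 6) = √1,341,666.7 ≈ 1,158.30 → Q = 1,158
N = D/Q = 11,500/1,158 ≈ 9.931 orders/yr

9.93 orders per year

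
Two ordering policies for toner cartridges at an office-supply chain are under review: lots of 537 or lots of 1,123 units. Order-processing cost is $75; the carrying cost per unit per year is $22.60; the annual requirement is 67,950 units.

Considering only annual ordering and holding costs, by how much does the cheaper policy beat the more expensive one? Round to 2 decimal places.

TC(Q) = (D/Q)S + (Q/2)H
TC(537) = (67,950/537)×75 + (537/2)×22.6 = $15,558.32
TC(1,123) = (67,950/1,123)×75 + (1,123/2)×22.6 = $17,227.97
Cheaper: Q = 537.  Difference = $1,669.64

$1,669.64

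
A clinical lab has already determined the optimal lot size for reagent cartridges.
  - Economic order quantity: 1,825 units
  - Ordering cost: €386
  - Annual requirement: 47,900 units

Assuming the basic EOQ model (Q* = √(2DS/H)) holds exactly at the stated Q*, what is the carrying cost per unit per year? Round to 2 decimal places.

Since Q* = (2DS/H)^½, squaring gives Q*²·H = 2DS.
H = 2DS / Q² = 2 × 47,900 × 386 / 1,825² = 11.1027

€11.10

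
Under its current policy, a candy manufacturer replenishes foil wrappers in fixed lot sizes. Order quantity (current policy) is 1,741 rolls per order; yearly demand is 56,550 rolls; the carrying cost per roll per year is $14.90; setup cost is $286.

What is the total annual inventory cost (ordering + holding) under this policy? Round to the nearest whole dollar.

Orders/yr = 56,550/1,741 = 32.481; ordering cost = 32.481 × $286 = $9,289.66
Average inventory = 1,741/2 = 870.5; holding cost = 870.5 × $14.9 = $12,970.45
Total = $9,289.66 + $12,970.45 = $22,260.11

$22,260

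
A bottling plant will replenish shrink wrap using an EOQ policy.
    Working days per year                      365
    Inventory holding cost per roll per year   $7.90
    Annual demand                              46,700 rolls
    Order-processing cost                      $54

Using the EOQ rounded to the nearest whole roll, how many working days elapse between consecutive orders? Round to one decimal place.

6.2 days

Q* = √(2·D·S / H) = √(2·46,700·54 / 7.9) = √638,430.4 ≈ 799.02 → Q = 799 rolls
Cycle time = (working days × Q)/D = (365 × 799) / 46,700 = 6.245 days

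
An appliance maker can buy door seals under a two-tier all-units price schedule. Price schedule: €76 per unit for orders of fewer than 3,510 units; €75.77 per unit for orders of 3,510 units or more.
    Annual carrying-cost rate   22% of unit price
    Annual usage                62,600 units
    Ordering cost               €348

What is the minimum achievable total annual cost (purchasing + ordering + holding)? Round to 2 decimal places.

H₁ = 22%×€76 = €16.7200;  H₂ = 22%×€75.77 = €16.6694
EOQ₁ = √(2×62,600×348/16.7200) = 1,614.26  (< 3,510, feasible at tier 1)
EOQ₂ = √(2×62,600×348/16.6694) = 1,616.71  (< 3,510 → use Q = 3,510 at tier-2 price)
TC(tier 1 (EOQ₁), Q≈1,614.3) = €4,784,590.44
TC(tier 2, Q≈3,510.0) = €4,778,663.29
Minimum at tier 2: €4,778,663.29

€4,778,663.29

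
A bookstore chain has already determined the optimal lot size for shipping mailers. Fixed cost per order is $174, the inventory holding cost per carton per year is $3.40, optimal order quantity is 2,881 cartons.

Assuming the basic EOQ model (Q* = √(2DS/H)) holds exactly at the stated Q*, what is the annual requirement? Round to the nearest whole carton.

81,094 cartons per year

From Q* = √(2DS/H) ⇒ Q*² = 2DS/H.
D = Q²H / (2S) = 2,881² × 3.4 / (2 × 174) = 81,093.53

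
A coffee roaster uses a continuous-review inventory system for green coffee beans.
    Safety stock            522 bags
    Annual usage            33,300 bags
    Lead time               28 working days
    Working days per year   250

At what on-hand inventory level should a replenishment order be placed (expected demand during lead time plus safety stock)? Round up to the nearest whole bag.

Daily demand d = 33,300 / 250 = 133.200 bags/day
Demand during lead time = 133.200 × 28 = 3,729.60
Reorder point = 3,729.60 + 522 = 4,251.60 → round up

4,252 bags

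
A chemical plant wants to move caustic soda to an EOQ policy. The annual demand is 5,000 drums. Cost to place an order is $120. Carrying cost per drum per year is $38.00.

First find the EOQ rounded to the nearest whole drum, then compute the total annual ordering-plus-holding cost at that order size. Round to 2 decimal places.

Q* = √(2·D·S / H) = √(2·5,000·120 / 38) = √31,578.9 ≈ 177.70 → Q = 178 drums
Orders/yr = 5,000/178 = 28.090; ordering cost = 28.090 × $120 = $3,370.79
Average inventory = 178/2 = 89; holding cost = 89 × $38 = $3,382.00
Total = $3,370.79 + $3,382.00 = $6,752.79

$6,752.79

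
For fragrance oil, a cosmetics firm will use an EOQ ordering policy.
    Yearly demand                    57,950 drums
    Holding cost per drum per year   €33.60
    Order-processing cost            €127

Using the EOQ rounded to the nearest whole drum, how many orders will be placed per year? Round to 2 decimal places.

EOQ = √(2DS/H) = √(2 × 57,950 × 127 / 33.6)
    = √(438,074.40) ≈ 661.87 → Q = 662
Orders per year = D/Q = 57,950 / 662 = 87.538

87.54 orders per year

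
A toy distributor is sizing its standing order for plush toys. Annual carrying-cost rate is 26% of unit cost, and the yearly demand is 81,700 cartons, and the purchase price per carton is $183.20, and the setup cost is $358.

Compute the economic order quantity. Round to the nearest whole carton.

Carrying cost H = $183.2 × 26% = $47.6320/carton/yr
Optimal lot size Q* = (2 × 81,700 × $358 / $47.632)^½ ≈ 1,108.20

1,108 cartons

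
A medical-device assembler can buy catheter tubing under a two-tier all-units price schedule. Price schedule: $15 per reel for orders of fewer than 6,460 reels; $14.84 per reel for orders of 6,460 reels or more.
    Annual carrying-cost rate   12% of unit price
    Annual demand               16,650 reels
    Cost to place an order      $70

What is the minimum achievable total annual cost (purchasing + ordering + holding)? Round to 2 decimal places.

H₁ = 12%×$15 = $1.8000;  H₂ = 12%×$14.84 = $1.7808
EOQ₁ = √(2×16,650×70/1.8000) = 1,137.98  (< 6,460, feasible at tier 1)
EOQ₂ = √(2×16,650×70/1.7808) = 1,144.10  (< 6,460 → use Q = 6,460 at tier-2 price)
TC(tier 1 (EOQ₁), Q≈1,138.0) = $251,798.37
TC(tier 2, Q≈6,460.0) = $253,018.40
Minimum at tier 1 (EOQ₁): $251,798.37

$251,798.37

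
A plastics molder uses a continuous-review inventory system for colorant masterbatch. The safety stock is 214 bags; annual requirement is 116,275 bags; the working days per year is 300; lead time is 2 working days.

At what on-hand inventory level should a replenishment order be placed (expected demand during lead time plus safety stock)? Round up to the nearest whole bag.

Daily demand d = 116,275 / 300 = 387.583 bags/day
Demand during lead time = 387.583 × 2 = 775.17
Reorder point = 775.17 + 214 = 989.17 → round up

990 bags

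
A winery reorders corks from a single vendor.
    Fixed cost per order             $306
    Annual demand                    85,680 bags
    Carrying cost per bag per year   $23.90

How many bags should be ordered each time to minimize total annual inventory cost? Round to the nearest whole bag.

1,481 bags

EOQ = √(2DS/H) = √(2 × 85,680 × 306 / 23.9)
    = √(2,193,981.59) ≈ 1,481.21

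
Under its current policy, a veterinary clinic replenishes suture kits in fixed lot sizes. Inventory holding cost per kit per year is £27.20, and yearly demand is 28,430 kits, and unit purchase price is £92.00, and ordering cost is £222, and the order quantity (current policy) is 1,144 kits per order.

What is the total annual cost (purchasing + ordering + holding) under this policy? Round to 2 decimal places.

£2,636,635.41

Orders/yr = 28,430/1,144 = 24.851; ordering cost = 24.851 × £222 = £5,517.01
Average inventory = 1,144/2 = 572; holding cost = 572 × £27.2 = £15,558.40
Purchase cost = D·C = 28,430 × 92 = £2,615,560.00
Total = £5,517.01 + £15,558.40 + £2,615,560.00 = £2,636,635.41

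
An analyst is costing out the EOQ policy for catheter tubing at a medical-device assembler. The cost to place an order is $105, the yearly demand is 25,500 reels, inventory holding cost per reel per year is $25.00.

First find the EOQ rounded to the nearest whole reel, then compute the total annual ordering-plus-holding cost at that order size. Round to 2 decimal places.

$11,570.44

2DS/H = 2·25,500·105/25 = 214,200.00
EOQ = √214,200.00 ≈ 462.82 → Q = 463 reels
Ordering: D/Q × S = 25,500/463 × $105 = $5,782.94
Holding:  Q/2 × H = 463/2 × $25 = $5,787.50
Total = $5,782.94 + $5,787.50 = $11,570.44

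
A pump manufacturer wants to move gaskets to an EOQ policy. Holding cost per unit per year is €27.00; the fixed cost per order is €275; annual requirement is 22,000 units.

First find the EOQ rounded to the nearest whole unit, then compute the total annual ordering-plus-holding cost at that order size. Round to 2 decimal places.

Q* = √(2·D·S / H) = √(2·22,000·275 / 27) = √448,148.1 ≈ 669.44 → Q = 669 units
Orders/yr = 22,000/669 = 32.885; ordering cost = 32.885 × €275 = €9,043.35
Average inventory = 669/2 = 334.5; holding cost = 334.5 × €27 = €9,031.50
Total = €9,043.35 + €9,031.50 = €18,074.85

€18,074.85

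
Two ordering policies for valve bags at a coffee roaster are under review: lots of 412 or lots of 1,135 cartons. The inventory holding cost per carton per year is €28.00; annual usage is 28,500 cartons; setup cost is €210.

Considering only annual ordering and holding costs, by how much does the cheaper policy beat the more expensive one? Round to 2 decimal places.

€868.43

TC(Q) = (D/Q)S + (Q/2)H
TC(412) = (28,500/412)×210 + (412/2)×28 = €20,294.70
TC(1,135) = (28,500/1,135)×210 + (1,135/2)×28 = €21,163.13
Cheaper: Q = 412.  Difference = €868.43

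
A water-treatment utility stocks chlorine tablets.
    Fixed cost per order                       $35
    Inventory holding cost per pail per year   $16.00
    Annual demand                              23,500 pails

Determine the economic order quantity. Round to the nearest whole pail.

321 pails

Q* = √(2·D·S / H) = √(2·23,500·35 / 16) = √102,812.5 ≈ 320.64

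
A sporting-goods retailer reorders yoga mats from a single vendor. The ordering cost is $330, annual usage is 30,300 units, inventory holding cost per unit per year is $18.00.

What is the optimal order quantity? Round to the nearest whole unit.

Optimal lot size Q* = (2 × 30,300 × $330 / $18)^½ ≈ 1,054.04

1,054 units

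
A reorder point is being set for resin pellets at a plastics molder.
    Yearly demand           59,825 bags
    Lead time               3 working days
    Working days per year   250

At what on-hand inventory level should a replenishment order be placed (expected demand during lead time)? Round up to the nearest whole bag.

718 bags

Daily demand d = 59,825 / 250 = 239.300 bags/day
Demand during lead time = 239.300 × 3 = 717.90
Reorder point = 717.90 → round up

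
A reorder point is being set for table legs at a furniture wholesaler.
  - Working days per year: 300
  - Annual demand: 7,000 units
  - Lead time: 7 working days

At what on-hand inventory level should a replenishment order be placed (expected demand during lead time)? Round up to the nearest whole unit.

164 units

Daily demand d = 7,000 / 300 = 23.333 units/day
Demand during lead time = 23.333 × 7 = 163.33
Reorder point = 163.33 → round up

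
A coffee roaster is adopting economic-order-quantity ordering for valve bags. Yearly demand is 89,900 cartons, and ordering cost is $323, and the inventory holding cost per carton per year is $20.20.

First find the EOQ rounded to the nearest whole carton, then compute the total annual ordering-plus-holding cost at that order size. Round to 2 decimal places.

$34,250.89

EOQ = √(2DS/H) = √(2 × 89,900 × 323 / 20.2)
    = √(2,875,019.80) ≈ 1,695.59 → Q = 1,696 cartons
Orders/yr = 89,900/1,696 = 53.007; ordering cost = 53.007 × $323 = $17,121.29
Average inventory = 1,696/2 = 848; holding cost = 848 × $20.2 = $17,129.60
Total = $17,121.29 + $17,129.60 = $34,250.89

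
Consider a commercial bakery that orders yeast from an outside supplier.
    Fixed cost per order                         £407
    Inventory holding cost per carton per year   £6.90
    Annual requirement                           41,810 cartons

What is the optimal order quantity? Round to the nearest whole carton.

EOQ = √(2DS/H) = √(2 × 41,810 × 407 / 6.9)
    = √(4,932,368.12) ≈ 2,220.89

2,221 cartons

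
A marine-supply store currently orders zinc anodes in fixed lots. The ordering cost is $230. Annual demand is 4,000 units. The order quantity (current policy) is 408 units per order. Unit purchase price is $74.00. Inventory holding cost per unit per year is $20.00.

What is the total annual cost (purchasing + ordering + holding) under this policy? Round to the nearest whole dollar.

Orders/yr = 4,000/408 = 9.804; ordering cost = 9.804 × $230 = $2,254.90
Average inventory = 408/2 = 204; holding cost = 204 × $20 = $4,080.00
Purchase cost = D·C = 4,000 × 74 = $296,000.00
Total = $2,254.90 + $4,080.00 + $296,000.00 = $302,334.90

$302,335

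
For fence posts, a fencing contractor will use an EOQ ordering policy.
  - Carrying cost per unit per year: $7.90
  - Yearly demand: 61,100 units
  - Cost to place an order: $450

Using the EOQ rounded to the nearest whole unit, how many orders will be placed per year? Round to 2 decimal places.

Q* = √(2·D·S / H) = √(2·61,100·450 / 7.9) = √6,960,759.5 ≈ 2,638.33 → Q = 2,638
N = D/Q = 61,100/2,638 ≈ 23.161 orders/yr

23.16 orders per year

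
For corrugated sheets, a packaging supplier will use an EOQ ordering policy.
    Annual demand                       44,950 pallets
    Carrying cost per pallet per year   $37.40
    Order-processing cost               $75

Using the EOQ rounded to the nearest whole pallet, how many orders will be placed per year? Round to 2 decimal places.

105.76 orders per year

Q* = √(2·D·S / H) = √(2·44,950·75 / 37.4) = √180,280.7 ≈ 424.59 → Q = 425
N = D/Q = 44,950/425 ≈ 105.765 orders/yr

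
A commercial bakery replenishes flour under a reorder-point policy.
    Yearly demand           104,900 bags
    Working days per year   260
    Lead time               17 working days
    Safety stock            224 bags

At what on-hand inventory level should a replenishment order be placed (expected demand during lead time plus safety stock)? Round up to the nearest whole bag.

7,083 bags

Daily demand d = 104,900 / 260 = 403.462 bags/day
Demand during lead time = 403.462 × 17 = 6,858.85
Reorder point = 6,858.85 + 224 = 7,082.85 → round up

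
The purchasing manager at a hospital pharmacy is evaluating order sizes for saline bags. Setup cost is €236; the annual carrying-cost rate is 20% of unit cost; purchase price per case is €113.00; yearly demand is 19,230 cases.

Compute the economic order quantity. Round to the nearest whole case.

Carrying cost H = €113 × 20% = €22.6000/case/yr
Q* = √(2·D·S / H) = √(2·19,230·236 / 22.6) = √401,617.7 ≈ 633.73

634 cases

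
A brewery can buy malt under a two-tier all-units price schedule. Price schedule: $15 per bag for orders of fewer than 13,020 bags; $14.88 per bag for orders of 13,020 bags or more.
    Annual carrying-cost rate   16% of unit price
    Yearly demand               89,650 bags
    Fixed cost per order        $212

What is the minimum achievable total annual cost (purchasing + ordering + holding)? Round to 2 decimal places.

H₁ = 16%×$15 = $2.4000;  H₂ = 16%×$14.88 = $2.3808
EOQ₁ = √(2×89,650×212/2.4000) = 3,979.72  (< 13,020, feasible at tier 1)
EOQ₂ = √(2×89,650×212/2.3808) = 3,995.73  (< 13,020 → use Q = 13,020 at tier-2 price)
TC(tier 1 (EOQ₁), Q≈3,979.7) = $1,354,301.33
TC(tier 2, Q≈13,020.0) = $1,350,950.75
Minimum at tier 2: $1,350,950.75

$1,350,950.75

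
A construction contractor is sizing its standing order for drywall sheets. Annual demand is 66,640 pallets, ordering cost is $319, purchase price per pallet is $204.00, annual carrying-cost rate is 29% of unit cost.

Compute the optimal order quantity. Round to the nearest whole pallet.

Holding cost per pallet per year: H = 29% × $204 = $59.1600
Optimal lot size Q* = (2 × 66,640 × $319 / $59.16)^½ ≈ 847.74

848 pallets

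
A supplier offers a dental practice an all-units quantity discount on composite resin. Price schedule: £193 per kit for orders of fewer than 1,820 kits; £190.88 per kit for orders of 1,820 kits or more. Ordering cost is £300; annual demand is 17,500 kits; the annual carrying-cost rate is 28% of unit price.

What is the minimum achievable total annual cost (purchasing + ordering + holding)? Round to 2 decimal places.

H₁ = 28%×£193 = £54.0400;  H₂ = 28%×£190.88 = £53.4464
EOQ₁ = √(2×17,500×300/54.0400) = 440.80  (< 1,820, feasible at tier 1)
EOQ₂ = √(2×17,500×300/53.4464) = 443.24  (< 1,820 → use Q = 1,820 at tier-2 price)
TC(tier 1 (EOQ₁), Q≈440.8) = £3,401,320.58
TC(tier 2, Q≈1,820.0) = £3,391,920.84
Minimum at tier 2: £3,391,920.84

£3,391,920.84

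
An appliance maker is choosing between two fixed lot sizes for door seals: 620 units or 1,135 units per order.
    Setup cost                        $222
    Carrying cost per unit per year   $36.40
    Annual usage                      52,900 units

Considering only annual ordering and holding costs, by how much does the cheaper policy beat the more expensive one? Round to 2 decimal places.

TC(Q) = (D/Q)S + (Q/2)H
TC(620) = (52,900/620)×222 + (620/2)×36.4 = $30,225.61
TC(1,135) = (52,900/1,135)×222 + (1,135/2)×36.4 = $31,003.96
|ΔTC| = |$30,225.61 − $31,003.96| = $778.35

$778.35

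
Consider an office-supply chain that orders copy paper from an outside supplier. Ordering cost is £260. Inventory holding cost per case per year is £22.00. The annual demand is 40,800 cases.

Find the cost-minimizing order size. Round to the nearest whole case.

Q* = √(2·D·S / H) = √(2·40,800·260 / 22) = √964,363.6 ≈ 982.02

982 cases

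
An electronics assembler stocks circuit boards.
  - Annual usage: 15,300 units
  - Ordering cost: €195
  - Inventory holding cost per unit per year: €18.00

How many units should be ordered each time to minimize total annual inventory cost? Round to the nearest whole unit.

576 units

EOQ = √(2DS/H) = √(2 × 15,300 × 195 / 18)
    = √(331,500.00) ≈ 575.76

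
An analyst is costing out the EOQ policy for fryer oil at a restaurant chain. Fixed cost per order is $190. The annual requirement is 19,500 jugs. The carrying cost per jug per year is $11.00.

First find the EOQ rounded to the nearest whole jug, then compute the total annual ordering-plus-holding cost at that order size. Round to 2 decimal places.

Optimal lot size Q* = (2 × 19,500 × $190 / $11)^½ ≈ 820.75 → Q = 821 jugs
Annual ordering cost = (D/Q)·S = (19,500/821) × 190 = $4,512.79
Annual holding cost  = (Q/2)·H = (821/2) × 11 = $4,515.50
Total = $4,512.79 + $4,515.50 = $9,028.29

$9,028.29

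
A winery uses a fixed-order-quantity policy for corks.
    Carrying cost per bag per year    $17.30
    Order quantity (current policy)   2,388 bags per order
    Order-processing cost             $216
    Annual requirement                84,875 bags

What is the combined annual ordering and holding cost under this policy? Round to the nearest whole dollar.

$28,333

Orders/yr = 84,875/2,388 = 35.542; ordering cost = 35.542 × $216 = $7,677.14
Average inventory = 2,388/2 = 1194; holding cost = 1194 × $17.3 = $20,656.20
Total = $7,677.14 + $20,656.20 = $28,333.34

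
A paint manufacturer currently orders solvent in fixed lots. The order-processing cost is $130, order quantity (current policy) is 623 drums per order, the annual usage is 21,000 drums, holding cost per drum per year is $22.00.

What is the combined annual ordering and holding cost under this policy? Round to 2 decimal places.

$11,235.02

Annual ordering cost = (D/Q)·S = (21,000/623) × 130 = $4,382.02
Annual holding cost  = (Q/2)·H = (623/2) × 22 = $6,853.00
Total = $4,382.02 + $6,853.00 = $11,235.02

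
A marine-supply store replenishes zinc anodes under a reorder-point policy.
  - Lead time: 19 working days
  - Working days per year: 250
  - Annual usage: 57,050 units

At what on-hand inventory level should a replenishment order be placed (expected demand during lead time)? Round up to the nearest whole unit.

Daily demand d = 57,050 / 250 = 228.200 units/day
Demand during lead time = 228.200 × 19 = 4,335.80
Reorder point = 4,335.80 → round up

4,336 units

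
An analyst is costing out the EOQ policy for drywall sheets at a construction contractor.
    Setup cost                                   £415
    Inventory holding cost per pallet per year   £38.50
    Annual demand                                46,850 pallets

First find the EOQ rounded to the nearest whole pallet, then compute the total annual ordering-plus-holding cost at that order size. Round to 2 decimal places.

Optimal lot size Q* = (2 × 46,850 × £415 / £38.5)^½ ≈ 1,004.99 → Q = 1,005 pallets
Annual ordering cost = (D/Q)·S = (46,850/1,005) × 415 = £19,346.02
Annual holding cost  = (Q/2)·H = (1,005/2) × 38.5 = £19,346.25
Total = £19,346.02 + £19,346.25 = £38,692.27

£38,692.27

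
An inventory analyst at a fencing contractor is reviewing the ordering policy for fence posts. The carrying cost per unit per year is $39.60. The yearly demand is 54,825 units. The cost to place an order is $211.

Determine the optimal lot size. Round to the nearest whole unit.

Q* = √(2·D·S / H) = √(2·54,825·211 / 39.6) = √584,246.2 ≈ 764.36

764 units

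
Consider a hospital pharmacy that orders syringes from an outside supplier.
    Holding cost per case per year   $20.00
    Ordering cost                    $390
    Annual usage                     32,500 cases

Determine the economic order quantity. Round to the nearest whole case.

1,126 cases

Q* = √(2·D·S / H) = √(2·32,500·390 / 20) = √1,267,500.0 ≈ 1,125.83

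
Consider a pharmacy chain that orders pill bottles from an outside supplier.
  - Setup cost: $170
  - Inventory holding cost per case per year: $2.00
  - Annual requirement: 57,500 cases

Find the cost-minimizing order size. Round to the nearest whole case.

Optimal lot size Q* = (2 × 57,500 × $170 / $2)^½ ≈ 3,126.50

3,126 cases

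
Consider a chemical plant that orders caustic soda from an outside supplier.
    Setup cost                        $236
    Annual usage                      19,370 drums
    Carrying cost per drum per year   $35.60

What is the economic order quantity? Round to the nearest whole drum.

Q* = √(2·D·S / H) = √(2·19,370·236 / 35.6) = √256,815.7 ≈ 506.77

507 drums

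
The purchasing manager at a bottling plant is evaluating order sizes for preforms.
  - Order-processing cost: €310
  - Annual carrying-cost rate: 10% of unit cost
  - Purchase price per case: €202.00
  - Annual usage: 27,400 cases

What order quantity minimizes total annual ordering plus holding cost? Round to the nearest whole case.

Holding cost per case per year: H = 10% × €202 = €20.2000
2DS/H = 2·27,400·310/20.2 = 840,990.10
EOQ = √840,990.10 ≈ 917.06

917 cases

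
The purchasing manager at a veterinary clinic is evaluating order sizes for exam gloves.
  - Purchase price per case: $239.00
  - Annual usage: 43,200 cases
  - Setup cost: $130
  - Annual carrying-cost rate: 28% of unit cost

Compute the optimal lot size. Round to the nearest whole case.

410 cases

Holding cost per case per year: H = 28% × $239 = $66.9200
2DS/H = 2·43,200·130/66.92 = 167,842.20
EOQ = √167,842.20 ≈ 409.69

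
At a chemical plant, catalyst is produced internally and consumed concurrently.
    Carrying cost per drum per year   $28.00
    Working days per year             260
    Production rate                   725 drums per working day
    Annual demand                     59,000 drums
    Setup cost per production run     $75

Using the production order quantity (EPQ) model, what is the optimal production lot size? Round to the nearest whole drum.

678 drums

Daily demand d = 59,000/260 = 226.923; p = 725; 1 − d/p = 0.68700
EPQ = √(2DS / (H(1 − d/p)))
    = √(2 × 59,000 × 75 / (28 × 0.68700)) ≈ 678.29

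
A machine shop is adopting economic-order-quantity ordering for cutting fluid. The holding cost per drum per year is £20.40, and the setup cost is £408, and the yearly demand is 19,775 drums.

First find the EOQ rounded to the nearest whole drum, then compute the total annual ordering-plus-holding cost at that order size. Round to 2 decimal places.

2DS/H = 2·19,775·408/20.4 = 791,000.00
EOQ = √791,000.00 ≈ 889.38 → Q = 889 drums
Orders/yr = 19,775/889 = 22.244; ordering cost = 22.244 × £408 = £9,075.59
Average inventory = 889/2 = 444.5; holding cost = 444.5 × £20.4 = £9,067.80
Total = £9,075.59 + £9,067.80 = £18,143.39

£18,143.39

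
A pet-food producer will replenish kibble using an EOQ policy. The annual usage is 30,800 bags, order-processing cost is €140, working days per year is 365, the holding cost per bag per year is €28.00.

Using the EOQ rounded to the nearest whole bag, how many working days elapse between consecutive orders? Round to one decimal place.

6.6 days

EOQ = √(2DS/H) = √(2 × 30,800 × 140 / 28)
    = √(308,000.00) ≈ 554.98 → Q = 555 bags
T = Q/D × 365 days = 555/30,800 × 365 = 6.577 days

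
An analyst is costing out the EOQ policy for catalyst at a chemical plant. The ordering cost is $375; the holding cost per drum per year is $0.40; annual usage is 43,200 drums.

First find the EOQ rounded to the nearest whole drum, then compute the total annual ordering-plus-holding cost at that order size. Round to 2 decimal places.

$3,600.00

Optimal lot size Q* = (2 × 43,200 × $375 / $0.4)^½ ≈ 9,000.00 → Q = 9,000 drums
Orders/yr = 43,200/9,000 = 4.800; ordering cost = 4.800 × $375 = $1,800.00
Average inventory = 9,000/2 = 4500; holding cost = 4500 × $0.4 = $1,800.00
Total = $1,800.00 + $1,800.00 = $3,600.00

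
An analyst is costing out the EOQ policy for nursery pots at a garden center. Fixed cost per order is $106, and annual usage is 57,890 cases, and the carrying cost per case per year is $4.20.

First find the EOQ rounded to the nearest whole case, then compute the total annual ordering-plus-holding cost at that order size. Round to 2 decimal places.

EOQ = √(2DS/H) = √(2 × 57,890 × 106 / 4.2)
    = √(2,922,066.67) ≈ 1,709.41 → Q = 1,709 cases
Orders/yr = 57,890/1,709 = 33.874; ordering cost = 33.874 × $106 = $3,590.60
Average inventory = 1,709/2 = 854.5; holding cost = 854.5 × $4.2 = $3,588.90
Total = $3,590.60 + $3,588.90 = $7,179.50

$7,179.50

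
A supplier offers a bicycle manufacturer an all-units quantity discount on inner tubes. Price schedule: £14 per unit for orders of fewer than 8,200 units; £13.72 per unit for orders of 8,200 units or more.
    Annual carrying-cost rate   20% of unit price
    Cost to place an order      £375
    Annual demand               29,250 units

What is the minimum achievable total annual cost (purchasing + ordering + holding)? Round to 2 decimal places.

H₁ = 20%×£14 = £2.8000;  H₂ = 20%×£13.72 = £2.7440
EOQ₁ = √(2×29,250×375/2.8000) = 2,799.08  (< 8,200, feasible at tier 1)
EOQ₂ = √(2×29,250×375/2.7440) = 2,827.49  (< 8,200 → use Q = 8,200 at tier-2 price)
TC(tier 1 (EOQ₁), Q≈2,799.1) = £417,337.41
TC(tier 2, Q≈8,200.0) = £413,898.05
Minimum at tier 2: £413,898.05

£413,898.05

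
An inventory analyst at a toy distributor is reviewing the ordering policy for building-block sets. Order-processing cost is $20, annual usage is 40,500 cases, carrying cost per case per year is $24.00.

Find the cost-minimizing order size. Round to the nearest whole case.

260 cases

2DS/H = 2·40,500·20/24 = 67,500.00
EOQ = √67,500.00 ≈ 259.81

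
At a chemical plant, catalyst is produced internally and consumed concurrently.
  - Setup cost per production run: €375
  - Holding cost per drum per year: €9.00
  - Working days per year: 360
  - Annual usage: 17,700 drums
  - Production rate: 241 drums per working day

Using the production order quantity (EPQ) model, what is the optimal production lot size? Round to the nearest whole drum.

1,361 drums

Daily demand d = 17,700/360 = 49.167; p = 241; 1 − d/p = 0.79599
EPQ = √(2DS / (H(1 − d/p)))
    = √(2 × 17,700 × 375 / (9 × 0.79599)) ≈ 1,361.26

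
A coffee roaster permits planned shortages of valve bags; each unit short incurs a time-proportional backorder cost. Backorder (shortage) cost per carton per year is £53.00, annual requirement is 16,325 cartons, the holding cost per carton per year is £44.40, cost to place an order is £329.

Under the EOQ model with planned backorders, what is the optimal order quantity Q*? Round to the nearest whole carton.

Basic EOQ = √(2·16,325·329/44.4) = 491.867
Backorder adjustment √((H+b)/b) = √((44.4+53)/53) = 1.3556
Q* = 491.867 × 1.3556 ≈ 666.79

667 cartons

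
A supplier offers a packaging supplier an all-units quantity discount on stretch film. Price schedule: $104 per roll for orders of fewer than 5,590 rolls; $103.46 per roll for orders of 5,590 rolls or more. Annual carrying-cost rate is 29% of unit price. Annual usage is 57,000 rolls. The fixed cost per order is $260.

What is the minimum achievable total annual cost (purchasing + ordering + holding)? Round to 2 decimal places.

$5,957,898.87

H₁ = 29%×$104 = $30.1600;  H₂ = 29%×$103.46 = $30.0034
EOQ₁ = √(2×57,000×260/30.1600) = 991.34  (< 5,590, feasible at tier 1)
EOQ₂ = √(2×57,000×260/30.0034) = 993.93  (< 5,590 → use Q = 5,590 at tier-2 price)
TC(tier 1 (EOQ₁), Q≈991.3) = $5,957,898.87
TC(tier 2, Q≈5,590.0) = $5,983,730.67
Minimum at tier 1 (EOQ₁): $5,957,898.87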